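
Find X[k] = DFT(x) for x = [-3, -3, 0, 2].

X[k] = Σ(n=0 to 3) x[n] · ω_4^(nk)
where ω_4 = e^(-2πi/4)

Computing each X[k]:
X[0] = -4
X[1] = -3+5i
X[2] = -2
X[3] = -3-5i

X = [-4, -3+5i, -2, -3-5i]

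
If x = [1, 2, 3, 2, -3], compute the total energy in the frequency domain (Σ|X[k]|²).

Parseval: Σ|x[n]|² = (1/N)Σ|X[k]|², so Σ|X[k]|² = N·Σ|x[n]|² = 5·27.0000

Σ|X[k]|² = N·Σ|x[n]|² = 5·27.0000 = 135.0000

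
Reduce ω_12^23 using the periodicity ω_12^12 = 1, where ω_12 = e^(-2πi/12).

Since ω_12^12 = 1, powers reduce modulo 12.
23 mod 12 = 11
So ω_12^23 = ω_12^11 = e^(-2πi·11/12)

ω_12^23 = ω_12^11 = 0.8660+0.5000i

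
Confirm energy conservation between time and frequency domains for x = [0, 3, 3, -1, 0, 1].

Time domain:
Σ|x[n]|² = |0|² + |3|² + |3|² + |-1|² + |0|² + |1|² = 20.0000

Frequency domain:
(1/6)Σ|X[k]|² = (1/6)(|6|² + |1.5000-4.3301i|² + |-4.5000+0.8660i|² + |0|² + |-4.5000-0.8660i|² + |1.5000+4.3301i|²) = (1/6)·120.0000 = 20.0000

Both sides agree, confirming Parseval's theorem.

Σ|x[n]|² = (1/N)Σ|X[k]|² = 20.0000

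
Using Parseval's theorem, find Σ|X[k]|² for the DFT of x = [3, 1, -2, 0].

Parseval: Σ|x[n]|² = (1/N)Σ|X[k]|², so Σ|X[k]|² = N·Σ|x[n]|² = 4·14.0000

Σ|X[k]|² = N·Σ|x[n]|² = 4·14.0000 = 56.0000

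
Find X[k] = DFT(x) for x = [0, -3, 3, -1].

X[k] = Σ(n=0 to 3) x[n] · ω_4^(nk)
where ω_4 = e^(-2πi/4)

Computing each X[k]:
X[0] = -1
X[1] = -3+2i
X[2] = 7
X[3] = -3-2i

X = [-1, -3+2i, 7, -3-2i]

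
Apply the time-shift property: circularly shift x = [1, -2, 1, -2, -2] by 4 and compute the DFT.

Time shift by 4: X_shifted[k] = ω_5^(4k) · X[k]
Shifted x = [-2, 1, -2, -2, 1]

DFT(x[n-4]) = [-4, 1.8541, -4.8541, -4.8541, 1.8541]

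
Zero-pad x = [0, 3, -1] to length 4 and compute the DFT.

Original 3-point DFT: [2, -1.0000-3.4641i, -1.0000+3.4641i]
Zero-padded 4-point DFT provides frequency interpolation.

DFT_4([x, 0, ...]) = [2, 1-3i, -4, 1+3i]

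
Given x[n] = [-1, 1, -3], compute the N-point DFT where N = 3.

X[k] = Σ(n=0 to 2) x[n] · ω_3^(nk)
where ω_3 = e^(-2πi/3)

Computing each X[k]:
X[0] = -3
X[1] = -3.4641i
X[2] = 3.4641i

X = [-3, -3.4641i, 3.4641i]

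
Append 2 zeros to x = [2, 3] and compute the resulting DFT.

Original 2-point DFT: [5, -1]
Zero-padded 4-point DFT provides frequency interpolation.

DFT_4([x, 0, ...]) = [5, 2-3i, -1, 2+3i]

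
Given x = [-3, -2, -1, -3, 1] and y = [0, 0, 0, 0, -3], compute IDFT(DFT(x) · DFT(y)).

(x ⊛ y)[n] = Σ(m=0 to 4) x[m] · y[(n-m) mod 5]

Computing each output sample:
(x ⊛ y)[0] = 6
(x ⊛ y)[1] = 3
(x ⊛ y)[2] = 9
(x ⊛ y)[3] = -3
(x ⊛ y)[4] = 9

x ⊛ y = [6, 3, 9, -3, 9]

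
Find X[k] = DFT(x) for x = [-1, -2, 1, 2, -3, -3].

X[k] = Σ(n=0 to 5) x[n] · ω_6^(nk)
where ω_6 = e^(-2πi/6)

Computing each X[k]:
X[0] = -6
X[1] = -4.5000-4.3301i
X[2] = 4.5000+2.5981i
X[3] = 0
X[4] = 4.5000-2.5981i
X[5] = -4.5000+4.3301i

X = [-6, -4.5000-4.3301i, 4.5000+2.5981i, 0, 4.5000-2.5981i, -4.5000+4.3301i]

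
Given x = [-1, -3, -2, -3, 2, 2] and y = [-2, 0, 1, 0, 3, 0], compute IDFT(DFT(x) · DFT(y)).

(x ⊛ y)[n] = Σ(m=0 to 5) x[m] · y[(n-m) mod 6]

Computing each output sample:
(x ⊛ y)[0] = -2
(x ⊛ y)[1] = -1
(x ⊛ y)[2] = 9
(x ⊛ y)[3] = 9
(x ⊛ y)[4] = -9
(x ⊛ y)[5] = -16

x ⊛ y = [-2, -1, 9, 9, -9, -16]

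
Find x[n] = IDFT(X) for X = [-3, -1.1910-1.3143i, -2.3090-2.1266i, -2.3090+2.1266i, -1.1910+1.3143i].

x[n] = (1/5) Σ(k=0 to 4) X[k] · e^(2πikn/5)

Computing each x[n]:
x[0] = -2
x[1] = 1
x[2] = -1
x[3] = 0
x[4] = -1

x = [-2, 1, -1, 0, -1]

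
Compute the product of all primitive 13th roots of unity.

The primitive 13th roots of unity are ω_13^k for k coprime to 13: k ∈ {1, 2, 3, 4, 5, 6, 7, 8, 9, 10, 11, 12}
Their product equals the constant term of the cyclotomic polynomial Φ_13(x) up to sign.
For n ≥ 3, the product of all primitive nth roots of unity is 1. (For n=1 it is 1; for n=2 it is -1.)

1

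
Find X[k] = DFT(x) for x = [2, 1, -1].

X[k] = Σ(n=0 to 2) x[n] · ω_3^(nk)
where ω_3 = e^(-2πi/3)

Computing each X[k]:
X[0] = 2
X[1] = 2.0000-1.7321i
X[2] = 2.0000+1.7321i

X = [2, 2.0000-1.7321i, 2.0000+1.7321i]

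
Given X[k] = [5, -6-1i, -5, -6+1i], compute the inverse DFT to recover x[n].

x[n] = (1/4) Σ(k=0 to 3) X[k] · e^(2πikn/4)

Computing each x[n]:
x[0] = -3
x[1] = 3
x[2] = 3
x[3] = 2

x = [-3, 3, 3, 2]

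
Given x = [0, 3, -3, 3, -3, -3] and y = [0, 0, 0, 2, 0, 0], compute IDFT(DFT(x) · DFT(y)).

(x ⊛ y)[n] = Σ(m=0 to 5) x[m] · y[(n-m) mod 6]

Computing each output sample:
(x ⊛ y)[0] = 6
(x ⊛ y)[1] = -6
(x ⊛ y)[2] = -6
(x ⊛ y)[3] = 0
(x ⊛ y)[4] = 6
(x ⊛ y)[5] = -6

x ⊛ y = [6, -6, -6, 0, 6, -6]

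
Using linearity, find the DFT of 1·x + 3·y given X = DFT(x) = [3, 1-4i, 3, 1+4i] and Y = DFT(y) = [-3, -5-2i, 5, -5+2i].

By linearity: DFT(1x + 3y) = 1·DFT(x) + 3·DFT(y)
= 1·[3, 1-4i, 3, 1+4i] + 3·[-3, -5-2i, 5, -5+2i]

Computing element-wise:
Z[0] = 1·(3) + 3·(-3) = -6
Z[1] = 1·(1-4i) + 3·(-5-2i) = -14-10i
Z[2] = 1·(3) + 3·(5) = 18
Z[3] = 1·(1+4i) + 3·(-5+2i) = -14+10i

DFT(1x + 3y) = 1·X + 3·Y = [-6, -14-10i, 18, -14+10i]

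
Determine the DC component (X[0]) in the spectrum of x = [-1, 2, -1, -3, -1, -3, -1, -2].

X[0] = Σ(n=0 to 7) x[n] · ω_8^0 = Σ x[n]
= (-1) + (2) + (-1) + (-3) + (-1) + (-3) + (-1) + (-2)

X[0] = -10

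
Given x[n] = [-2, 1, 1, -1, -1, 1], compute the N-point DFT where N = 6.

X[k] = Σ(n=0 to 5) x[n] · ω_6^(nk)
where ω_6 = e^(-2πi/6)

Computing each X[k]:
X[0] = -1
X[1] = -1.7321i
X[2] = -4.0000+1.7321i
X[3] = -3
X[4] = -4.0000-1.7321i
X[5] = 1.7321i

X = [-1, -1.7321i, -4.0000+1.7321i, -3, -4.0000-1.7321i, 1.7321i]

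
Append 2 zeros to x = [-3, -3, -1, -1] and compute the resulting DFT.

Original 4-point DFT: [-8, -2+2i, 0, -2-2i]
Zero-padded 6-point DFT provides frequency interpolation.

DFT_6([x, 0, ...]) = [-8, -3.0000+3.4641i, -2.0000+1.7321i, 0, -2.0000-1.7321i, -3.0000-3.4641i]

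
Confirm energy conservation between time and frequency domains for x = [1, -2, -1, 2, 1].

Time domain:
Σ|x[n]|² = |1|² + |-2|² + |-1|² + |2|² + |1|² = 11.0000

Frequency domain:
(1/5)Σ|X[k]|² = (1/5)(|1|² + |-0.1180+4.6165i|² + |2.1180-1.0898i|² + |2.1180+1.0898i|² + |-0.1180-4.6165i|²) = (1/5)·55.0000 = 11.0000

Both sides agree, confirming Parseval's theorem.

Σ|x[n]|² = (1/N)Σ|X[k]|² = 11.0000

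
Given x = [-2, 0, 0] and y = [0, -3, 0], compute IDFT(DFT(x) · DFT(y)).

(x ⊛ y)[n] = Σ(m=0 to 2) x[m] · y[(n-m) mod 3]

Computing each output sample:
(x ⊛ y)[0] = 0
(x ⊛ y)[1] = 6
(x ⊛ y)[2] = 0

x ⊛ y = [0, 6, 0]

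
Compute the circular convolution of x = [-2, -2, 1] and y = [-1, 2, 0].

(x ⊛ y)[n] = Σ(m=0 to 2) x[m] · y[(n-m) mod 3]

Computing each output sample:
(x ⊛ y)[0] = 4
(x ⊛ y)[1] = -2
(x ⊛ y)[2] = -5

x ⊛ y = [4, -2, -5]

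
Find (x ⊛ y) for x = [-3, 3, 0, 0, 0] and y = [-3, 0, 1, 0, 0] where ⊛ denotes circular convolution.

(x ⊛ y)[n] = Σ(m=0 to 4) x[m] · y[(n-m) mod 5]

Computing each output sample:
(x ⊛ y)[0] = 9
(x ⊛ y)[1] = -9
(x ⊛ y)[2] = -3
(x ⊛ y)[3] = 3
(x ⊛ y)[4] = 0

x ⊛ y = [9, -9, -3, 3, 0]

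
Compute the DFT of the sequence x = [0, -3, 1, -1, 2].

X[k] = Σ(n=0 to 4) x[n] · ω_5^(nk)
where ω_5 = e^(-2πi/5)

Computing each X[k]:
X[0] = -1
X[1] = -0.3090+3.5797i
X[2] = 0.8090+4.8410i
X[3] = 0.8090-4.8410i
X[4] = -0.3090-3.5797i

X = [-1, -0.3090+3.5797i, 0.8090+4.8410i, 0.8090-4.8410i, -0.3090-3.5797i]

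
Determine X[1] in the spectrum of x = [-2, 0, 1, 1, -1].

X[1] = Σ(n=0 to 4) x[n] · ω_5^(1n) where ω_5 = e^(-2πi/5)
= (-2)·ω_5^0 + (0)·ω_5^1 + (1)·ω_5^2 + (1)·ω_5^3 + (-1)·ω_5^4

X[1] = -3.9271-0.9511i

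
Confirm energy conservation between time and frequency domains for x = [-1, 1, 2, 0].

Time domain:
Σ|x[n]|² = |-1|² + |1|² + |2|² + |0|² = 6.0000

Frequency domain:
(1/4)Σ|X[k]|² = (1/4)(|2|² + |-3-1i|² + |0|² + |-3+1i|²) = (1/4)·24.0000 = 6.0000

Both sides agree, confirming Parseval's theorem.

Σ|x[n]|² = (1/N)Σ|X[k]|² = 6.0000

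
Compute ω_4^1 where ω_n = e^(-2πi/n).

ω_4^1 = e^(-2πi·1/4)
= cos(-2π·1/4) + i·sin(-2π·1/4)
= cos(-2π/4) + i·sin(-2π/4)

ω_4^1 = cos(-2π/4) + i·sin(-2π/4) = -1i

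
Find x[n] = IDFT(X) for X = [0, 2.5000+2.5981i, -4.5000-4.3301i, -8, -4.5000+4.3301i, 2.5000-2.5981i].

x[n] = (1/6) Σ(k=0 to 5) X[k] · e^(2πikn/6)

Computing each x[n]:
x[0] = -2
x[1] = 3
x[2] = -3
x[3] = -1
x[4] = 1
x[5] = 2

x = [-2, 3, -3, -1, 1, 2]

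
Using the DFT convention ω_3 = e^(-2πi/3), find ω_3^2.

ω_3^2 = e^(-2πi·2/3)
= cos(-2π·2/3) + i·sin(-2π·2/3)
= cos(-4π/3) + i·sin(-4π/3)

ω_3^2 = cos(-4π/3) + i·sin(-4π/3) = -0.5000+0.8660i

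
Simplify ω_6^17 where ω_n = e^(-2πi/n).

Since ω_6^6 = 1, powers reduce modulo 6.
17 mod 6 = 5
So ω_6^17 = ω_6^5 = e^(-2πi·5/6)

ω_6^17 = ω_6^5 = 0.5000+0.8660i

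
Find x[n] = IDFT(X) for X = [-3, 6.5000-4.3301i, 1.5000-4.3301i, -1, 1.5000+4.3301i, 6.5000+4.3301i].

x[n] = (1/6) Σ(k=0 to 5) X[k] · e^(2πikn/6)

Computing each x[n]:
x[0] = 2
x[1] = 3
x[2] = -2
x[3] = -2
x[4] = -2
x[5] = -2

x = [2, 3, -2, -2, -2, -2]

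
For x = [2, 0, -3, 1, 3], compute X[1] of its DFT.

X[1] = Σ(n=0 to 4) x[n] · ω_5^(1n) where ω_5 = e^(-2πi/5)
= (2)·ω_5^0 + (0)·ω_5^1 + (-3)·ω_5^2 + (1)·ω_5^3 + (3)·ω_5^4

X[1] = 4.5451+5.2043i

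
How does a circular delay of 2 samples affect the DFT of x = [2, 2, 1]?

Time shift by 2: X_shifted[k] = ω_3^(2k) · X[k]
Shifted x = [2, 1, 2]

DFT(x[n-2]) = [5, 0.5000+0.8660i, 0.5000-0.8660i]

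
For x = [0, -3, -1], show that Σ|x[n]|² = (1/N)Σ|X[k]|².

Time domain:
Σ|x[n]|² = |0|² + |-3|² + |-1|² = 10.0000

Frequency domain:
(1/3)Σ|X[k]|² = (1/3)(|-4|² + |2.0000+1.7321i|² + |2.0000-1.7321i|²) = (1/3)·30.0000 = 10.0000

Both sides agree, confirming Parseval's theorem.

Σ|x[n]|² = (1/N)Σ|X[k]|² = 10.0000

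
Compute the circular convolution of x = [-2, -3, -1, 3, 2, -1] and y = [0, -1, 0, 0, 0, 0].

(x ⊛ y)[n] = Σ(m=0 to 5) x[m] · y[(n-m) mod 6]

Computing each output sample:
(x ⊛ y)[0] = 1
(x ⊛ y)[1] = 2
(x ⊛ y)[2] = 3
(x ⊛ y)[3] = 1
(x ⊛ y)[4] = -3
(x ⊛ y)[5] = -2

x ⊛ y = [1, 2, 3, 1, -3, -2]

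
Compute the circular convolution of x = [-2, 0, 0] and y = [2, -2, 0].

(x ⊛ y)[n] = Σ(m=0 to 2) x[m] · y[(n-m) mod 3]

Computing each output sample:
(x ⊛ y)[0] = -4
(x ⊛ y)[1] = 4
(x ⊛ y)[2] = 0

x ⊛ y = [-4, 4, 0]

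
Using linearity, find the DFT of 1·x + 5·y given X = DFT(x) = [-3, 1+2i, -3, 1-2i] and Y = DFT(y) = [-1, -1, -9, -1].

By linearity: DFT(1x + 5y) = 1·DFT(x) + 5·DFT(y)
= 1·[-3, 1+2i, -3, 1-2i] + 5·[-1, -1, -9, -1]

Computing element-wise:
Z[0] = 1·(-3) + 5·(-1) = -8
Z[1] = 1·(1+2i) + 5·(-1) = -4+2i
Z[2] = 1·(-3) + 5·(-9) = -48
Z[3] = 1·(1-2i) + 5·(-1) = -4-2i

DFT(1x + 5y) = 1·X + 5·Y = [-8, -4+2i, -48, -4-2i]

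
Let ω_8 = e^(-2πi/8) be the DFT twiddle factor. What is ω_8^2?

ω_8^2 = e^(-2πi·2/8)
= cos(-2π·2/8) + i·sin(-2π·2/8)
= cos(-4π/8) + i·sin(-4π/8)

ω_8^2 = cos(-4π/8) + i·sin(-4π/8) = -1i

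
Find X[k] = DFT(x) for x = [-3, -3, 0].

X[k] = Σ(n=0 to 2) x[n] · ω_3^(nk)
where ω_3 = e^(-2πi/3)

Computing each X[k]:
X[0] = -6
X[1] = -1.5000+2.5981i
X[2] = -1.5000-2.5981i

X = [-6, -1.5000+2.5981i, -1.5000-2.5981i]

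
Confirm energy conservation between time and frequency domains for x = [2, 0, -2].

Time domain:
Σ|x[n]|² = |2|² + |0|² + |-2|² = 8.0000

Frequency domain:
(1/3)Σ|X[k]|² = (1/3)(|0|² + |3.0000-1.7321i|² + |3.0000+1.7321i|²) = (1/3)·24.0000 = 8.0000

Both sides agree, confirming Parseval's theorem.

Σ|x[n]|² = (1/N)Σ|X[k]|² = 8.0000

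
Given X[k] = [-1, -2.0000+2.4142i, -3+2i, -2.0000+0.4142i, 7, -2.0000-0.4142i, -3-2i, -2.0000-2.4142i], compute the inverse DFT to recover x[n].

x[n] = (1/8) Σ(k=0 to 7) X[k] · e^(2πikn/8)

Computing each x[n]:
x[0] = -1
x[1] = -2
x[2] = 1
x[3] = -1
x[4] = 1
x[5] = -1
x[6] = 2
x[7] = 0

x = [-1, -2, 1, -1, 1, -1, 2, 0]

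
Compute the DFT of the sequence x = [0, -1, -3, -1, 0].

X[k] = Σ(n=0 to 4) x[n] · ω_5^(nk)
where ω_5 = e^(-2πi/5)

Computing each X[k]:
X[0] = -5
X[1] = 2.9271+2.1266i
X[2] = -0.4271-1.3143i
X[3] = -0.4271+1.3143i
X[4] = 2.9271-2.1266i

X = [-5, 2.9271+2.1266i, -0.4271-1.3143i, -0.4271+1.3143i, 2.9271-2.1266i]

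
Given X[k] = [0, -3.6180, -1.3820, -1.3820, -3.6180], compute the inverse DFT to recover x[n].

x[n] = (1/5) Σ(k=0 to 4) X[k] · e^(2πikn/5)

Computing each x[n]:
x[0] = -2
x[1] = 0
x[2] = 1
x[3] = 1
x[4] = 0

x = [-2, 0, 1, 1, 0]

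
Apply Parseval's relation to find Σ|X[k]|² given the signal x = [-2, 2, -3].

Parseval: Σ|x[n]|² = (1/N)Σ|X[k]|², so Σ|X[k]|² = N·Σ|x[n]|² = 3·17.0000

Σ|X[k]|² = N·Σ|x[n]|² = 3·17.0000 = 51.0000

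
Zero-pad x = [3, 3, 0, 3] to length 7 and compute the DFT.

Original 4-point DFT: [9, 3, -3, 3]
Zero-padded 7-point DFT provides frequency interpolation.

DFT_7([x, 0, ...]) = [9, 2.1676-3.6471i, 4.2029-0.5793i, -0.3705-4.2264i, -0.3705+4.2264i, 4.2029+0.5793i, 2.1676+3.6471i]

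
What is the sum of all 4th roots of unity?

Sum of all nth roots of unity equals 0 for n > 1 (geometric series with r ≠ 1).

0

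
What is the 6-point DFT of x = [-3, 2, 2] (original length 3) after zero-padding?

Original 3-point DFT: [1, -5, -5]
Zero-padded 6-point DFT provides frequency interpolation.

DFT_6([x, 0, ...]) = [1, -3.0000-3.4641i, -5, -3, -5, -3.0000+3.4641i]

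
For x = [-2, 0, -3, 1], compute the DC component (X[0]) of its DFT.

X[0] = Σ(n=0 to 3) x[n] · ω_4^0 = Σ x[n]
= (-2) + (0) + (-3) + (1)

X[0] = -4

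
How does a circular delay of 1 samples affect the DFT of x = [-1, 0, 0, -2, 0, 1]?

Time shift by 1: X_shifted[k] = ω_6^(1k) · X[k]
Shifted x = [1, -1, 0, 0, -2, 0]

DFT(x[n-1]) = [-2, 1.5000-0.8660i, 2.5000+2.5981i, 0, 2.5000-2.5981i, 1.5000+0.8660i]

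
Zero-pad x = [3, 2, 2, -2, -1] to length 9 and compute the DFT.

Original 5-point DFT: [4, 3.3090-5.2043i, 2.1910+2.0409i, 2.1910-2.0409i, 3.3090+5.2043i]
Zero-padded 9-point DFT provides frequency interpolation.

DFT_9([x, 0, ...]) = [4, 6.8191-1.1811i, 1.7019-5.0285i, -0.5000+0.8660i, 3.4791+1.3488i, 3.4791-1.3488i, -0.5000-0.8660i, 1.7019+5.0285i, 6.8191+1.1811i]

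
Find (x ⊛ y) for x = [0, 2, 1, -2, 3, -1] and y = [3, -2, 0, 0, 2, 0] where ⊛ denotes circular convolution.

(x ⊛ y)[n] = Σ(m=0 to 5) x[m] · y[(n-m) mod 6]

Computing each output sample:
(x ⊛ y)[0] = 4
(x ⊛ y)[1] = 2
(x ⊛ y)[2] = 5
(x ⊛ y)[3] = -10
(x ⊛ y)[4] = 13
(x ⊛ y)[5] = -5

x ⊛ y = [4, 2, 5, -10, 13, -5]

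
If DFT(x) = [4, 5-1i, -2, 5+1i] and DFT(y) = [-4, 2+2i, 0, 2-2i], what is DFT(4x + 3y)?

By linearity: DFT(4x + 3y) = 4·DFT(x) + 3·DFT(y)
= 4·[4, 5-1i, -2, 5+1i] + 3·[-4, 2+2i, 0, 2-2i]

Computing element-wise:
Z[0] = 4·(4) + 3·(-4) = 4
Z[1] = 4·(5-1i) + 3·(2+2i) = 26+2i
Z[2] = 4·(-2) + 3·(0) = -8
Z[3] = 4·(5+1i) + 3·(2-2i) = 26-2i

DFT(4x + 3y) = 4·X + 3·Y = [4, 26+2i, -8, 26-2i]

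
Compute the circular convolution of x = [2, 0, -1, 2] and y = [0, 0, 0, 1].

(x ⊛ y)[n] = Σ(m=0 to 3) x[m] · y[(n-m) mod 4]

Computing each output sample:
(x ⊛ y)[0] = 0
(x ⊛ y)[1] = -1
(x ⊛ y)[2] = 2
(x ⊛ y)[3] = 2

x ⊛ y = [0, -1, 2, 2]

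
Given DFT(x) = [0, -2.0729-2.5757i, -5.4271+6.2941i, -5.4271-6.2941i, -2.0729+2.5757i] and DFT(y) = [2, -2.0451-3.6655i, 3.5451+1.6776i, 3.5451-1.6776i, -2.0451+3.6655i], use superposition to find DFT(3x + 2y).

By linearity: DFT(3x + 2y) = 3·DFT(x) + 2·DFT(y)
= 3·[0, -2.0729-2.5757i, -5.4271+6.2941i, -5.4271-6.2941i, -2.0729+2.5757i] + 2·[2, -2.0451-3.6655i, 3.5451+1.6776i, 3.5451-1.6776i, -2.0451+3.6655i]

Computing element-wise:
Z[0] = 3·(0) + 2·(2) = 4
Z[1] = 3·(-2.0729-2.5757i) + 2·(-2.0451-3.6655i) = -10.3089-15.0581i
Z[2] = 3·(-5.4271+6.2941i) + 2·(3.5451+1.6776i) = -9.1911+22.2375i
Z[3] = 3·(-5.4271-6.2941i) + 2·(3.5451-1.6776i) = -9.1911-22.2375i
Z[4] = 3·(-2.0729+2.5757i) + 2·(-2.0451+3.6655i) = -10.3089+15.0581i

DFT(3x + 2y) = 3·X + 2·Y = [4, -10.3089-15.0581i, -9.1911+22.2375i, -9.1911-22.2375i, -10.3089+15.0581i]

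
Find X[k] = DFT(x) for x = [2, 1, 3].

X[k] = Σ(n=0 to 2) x[n] · ω_3^(nk)
where ω_3 = e^(-2πi/3)

Computing each X[k]:
X[0] = 6
X[1] = 1.7321i
X[2] = -1.7321i

X = [6, 1.7321i, -1.7321i]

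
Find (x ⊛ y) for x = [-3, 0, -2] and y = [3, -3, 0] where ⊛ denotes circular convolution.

(x ⊛ y)[n] = Σ(m=0 to 2) x[m] · y[(n-m) mod 3]

Computing each output sample:
(x ⊛ y)[0] = -3
(x ⊛ y)[1] = 9
(x ⊛ y)[2] = -6

x ⊛ y = [-3, 9, -6]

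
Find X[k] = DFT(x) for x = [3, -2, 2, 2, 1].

X[k] = Σ(n=0 to 4) x[n] · ω_5^(nk)
where ω_5 = e^(-2πi/5)

Computing each X[k]:
X[0] = 6
X[1] = -0.5451+2.8532i
X[2] = 5.0451+1.7634i
X[3] = 5.0451-1.7634i
X[4] = -0.5451-2.8532i

X = [6, -0.5451+2.8532i, 5.0451+1.7634i, 5.0451-1.7634i, -0.5451-2.8532i]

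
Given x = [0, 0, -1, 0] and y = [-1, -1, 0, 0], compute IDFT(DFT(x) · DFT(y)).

(x ⊛ y)[n] = Σ(m=0 to 3) x[m] · y[(n-m) mod 4]

Computing each output sample:
(x ⊛ y)[0] = 0
(x ⊛ y)[1] = 0
(x ⊛ y)[2] = 1
(x ⊛ y)[3] = 1

x ⊛ y = [0, 0, 1, 1]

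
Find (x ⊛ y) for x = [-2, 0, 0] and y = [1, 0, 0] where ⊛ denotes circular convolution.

(x ⊛ y)[n] = Σ(m=0 to 2) x[m] · y[(n-m) mod 3]

Computing each output sample:
(x ⊛ y)[0] = -2
(x ⊛ y)[1] = 0
(x ⊛ y)[2] = 0

x ⊛ y = [-2, 0, 0]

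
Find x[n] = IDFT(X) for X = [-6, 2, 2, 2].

x[n] = (1/4) Σ(k=0 to 3) X[k] · e^(2πikn/4)

Computing each x[n]:
x[0] = 0
x[1] = -2
x[2] = -2
x[3] = -2

x = [0, -2, -2, -2]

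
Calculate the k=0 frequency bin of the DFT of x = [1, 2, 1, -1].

X[0] = Σ(n=0 to 3) x[n] · ω_4^0 = Σ x[n]
= (1) + (2) + (1) + (-1)

X[0] = 3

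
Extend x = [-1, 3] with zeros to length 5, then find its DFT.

Original 2-point DFT: [2, -4]
Zero-padded 5-point DFT provides frequency interpolation.

DFT_5([x, 0, ...]) = [2, -0.0729-2.8532i, -3.4271-1.7634i, -3.4271+1.7634i, -0.0729+2.8532i]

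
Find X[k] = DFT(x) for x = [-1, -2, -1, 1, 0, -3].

X[k] = Σ(n=0 to 5) x[n] · ω_6^(nk)
where ω_6 = e^(-2πi/6)

Computing each X[k]:
X[0] = -6
X[1] = -4
X[2] = 3.0000-1.7321i
X[3] = 2
X[4] = 3.0000+1.7321i
X[5] = -4

X = [-6, -4, 3.0000-1.7321i, 2, 3.0000+1.7321i, -4]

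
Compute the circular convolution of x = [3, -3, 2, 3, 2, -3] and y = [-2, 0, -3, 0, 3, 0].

(x ⊛ y)[n] = Σ(m=0 to 5) x[m] · y[(n-m) mod 6]

Computing each output sample:
(x ⊛ y)[0] = -6
(x ⊛ y)[1] = 24
(x ⊛ y)[2] = -7
(x ⊛ y)[3] = -6
(x ⊛ y)[4] = -1
(x ⊛ y)[5] = -12

x ⊛ y = [-6, 24, -7, -6, -1, -12]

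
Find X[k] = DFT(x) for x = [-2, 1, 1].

X[k] = Σ(n=0 to 2) x[n] · ω_3^(nk)
where ω_3 = e^(-2πi/3)

Computing each X[k]:
X[0] = 0
X[1] = -3
X[2] = -3

X = [0, -3, -3]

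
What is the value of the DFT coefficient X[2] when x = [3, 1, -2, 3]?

X[2] = Σ(n=0 to 3) x[n] · ω_4^(2n) where ω_4 = e^(-2πi/4)
= (3)·ω_4^0 + (1)·ω_4^2 + (-2)·ω_4^4 + (3)·ω_4^6

X[2] = -3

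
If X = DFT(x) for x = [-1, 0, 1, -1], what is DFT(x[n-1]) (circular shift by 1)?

Time shift by 1: X_shifted[k] = ω_4^(1k) · X[k]
Shifted x = [-1, -1, 0, 1]

DFT(x[n-1]) = [-1, -1+2i, -1, -1-2i]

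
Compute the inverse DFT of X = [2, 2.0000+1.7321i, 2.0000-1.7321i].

x[n] = (1/3) Σ(k=0 to 2) X[k] · e^(2πikn/3)

Computing each x[n]:
x[0] = 2
x[1] = -1
x[2] = 1

x = [2, -1, 1]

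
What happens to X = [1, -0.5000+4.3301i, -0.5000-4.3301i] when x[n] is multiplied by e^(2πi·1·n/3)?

Modulation property: DFT(ω_3^(-1n)·x[n]) = X[(k-1) mod 3], so circularly shift X by 1 positions.

X[k-1] = [-0.5000-4.3301i, 1, -0.5000+4.3301i]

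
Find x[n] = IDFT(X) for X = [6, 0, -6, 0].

x[n] = (1/4) Σ(k=0 to 3) X[k] · e^(2πikn/4)

Computing each x[n]:
x[0] = 0
x[1] = 3
x[2] = 0
x[3] = 3

x = [0, 3, 0, 3]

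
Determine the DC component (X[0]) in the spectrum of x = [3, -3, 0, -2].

X[0] = Σ(n=0 to 3) x[n] · ω_4^0 = Σ x[n]
= (3) + (-3) + (0) + (-2)

X[0] = -2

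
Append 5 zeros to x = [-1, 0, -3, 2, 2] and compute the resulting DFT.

Original 5-point DFT: [0, 0.4271+4.8410i, -2.9271-3.5797i, -2.9271+3.5797i, 0.4271-4.8410i]
Zero-padded 10-point DFT provides frequency interpolation.

DFT_10([x, 0, ...]) = [0, -4.1631-0.2245i, 0.4271+4.8410i, 3.6631-2.4899i, -2.9271-3.5797i, -4, -2.9271+3.5797i, 3.6631+2.4899i, 0.4271-4.8410i, -4.1631+0.2245i]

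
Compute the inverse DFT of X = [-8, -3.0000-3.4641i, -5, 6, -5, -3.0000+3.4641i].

x[n] = (1/6) Σ(k=0 to 5) X[k] · e^(2πikn/6)

Computing each x[n]:
x[0] = -3
x[1] = -1
x[2] = 2
x[3] = -3
x[4] = 0
x[5] = -3

x = [-3, -1, 2, -3, 0, -3]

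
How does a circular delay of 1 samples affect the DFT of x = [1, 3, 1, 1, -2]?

Time shift by 1: X_shifted[k] = ω_5^(1k) · X[k]
Shifted x = [-2, 1, 3, 1, 1]

DFT(x[n-1]) = [4, -4.6180-1.1756i, -2.3820+1.9021i, -2.3820-1.9021i, -4.6180+1.1756i]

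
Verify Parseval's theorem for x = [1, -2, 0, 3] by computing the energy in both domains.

Time domain:
Σ|x[n]|² = |1|² + |-2|² + |0|² + |3|² = 14.0000

Frequency domain:
(1/4)Σ|X[k]|² = (1/4)(|2|² + |1+5i|² + |0|² + |1-5i|²) = (1/4)·56.0000 = 14.0000

Both sides agree, confirming Parseval's theorem.

Σ|x[n]|² = (1/N)Σ|X[k]|² = 14.0000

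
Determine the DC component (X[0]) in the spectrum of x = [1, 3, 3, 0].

X[0] = Σ(n=0 to 3) x[n] · ω_4^0 = Σ x[n]
= (1) + (3) + (3) + (0)

X[0] = 7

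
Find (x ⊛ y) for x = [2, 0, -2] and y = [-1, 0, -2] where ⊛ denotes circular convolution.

(x ⊛ y)[n] = Σ(m=0 to 2) x[m] · y[(n-m) mod 3]

Computing each output sample:
(x ⊛ y)[0] = -2
(x ⊛ y)[1] = 4
(x ⊛ y)[2] = -2

x ⊛ y = [-2, 4, -2]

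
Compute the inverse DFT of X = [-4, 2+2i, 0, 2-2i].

x[n] = (1/4) Σ(k=0 to 3) X[k] · e^(2πikn/4)

Computing each x[n]:
x[0] = 0
x[1] = -2
x[2] = -2
x[3] = 0

x = [0, -2, -2, 0]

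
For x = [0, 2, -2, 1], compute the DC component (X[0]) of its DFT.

X[0] = Σ(n=0 to 3) x[n] · ω_4^0 = Σ x[n]
= (0) + (2) + (-2) + (1)

X[0] = 1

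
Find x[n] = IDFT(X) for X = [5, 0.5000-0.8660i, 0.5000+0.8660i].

x[n] = (1/3) Σ(k=0 to 2) X[k] · e^(2πikn/3)

Computing each x[n]:
x[0] = 2
x[1] = 2
x[2] = 1

x = [2, 2, 1]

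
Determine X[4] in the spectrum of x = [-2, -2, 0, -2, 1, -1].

X[4] = Σ(n=0 to 5) x[n] · ω_6^(4n) where ω_6 = e^(-2πi/6)
= (-2)·ω_6^0 + (-2)·ω_6^4 + (0)·ω_6^8 + (-2)·ω_6^12 + (1)·ω_6^16 + (-1)·ω_6^20

X[4] = -3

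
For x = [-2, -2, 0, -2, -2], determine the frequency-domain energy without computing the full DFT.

Parseval: Σ|x[n]|² = (1/N)Σ|X[k]|², so Σ|X[k]|² = N·Σ|x[n]|² = 5·16.0000

Σ|X[k]|² = N·Σ|x[n]|² = 5·16.0000 = 80.0000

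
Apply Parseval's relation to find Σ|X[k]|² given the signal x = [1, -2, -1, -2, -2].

Parseval: Σ|x[n]|² = (1/N)Σ|X[k]|², so Σ|X[k]|² = N·Σ|x[n]|² = 5·14.0000

Σ|X[k]|² = N·Σ|x[n]|² = 5·14.0000 = 70.0000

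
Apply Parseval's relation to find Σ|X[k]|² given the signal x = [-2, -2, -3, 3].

Parseval: Σ|x[n]|² = (1/N)Σ|X[k]|², so Σ|X[k]|² = N·Σ|x[n]|² = 4·26.0000

Σ|X[k]|² = N·Σ|x[n]|² = 4·26.0000 = 104.0000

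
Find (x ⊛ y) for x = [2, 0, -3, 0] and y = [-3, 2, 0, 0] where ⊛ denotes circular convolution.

(x ⊛ y)[n] = Σ(m=0 to 3) x[m] · y[(n-m) mod 4]

Computing each output sample:
(x ⊛ y)[0] = -6
(x ⊛ y)[1] = 4
(x ⊛ y)[2] = 9
(x ⊛ y)[3] = -6

x ⊛ y = [-6, 4, 9, -6]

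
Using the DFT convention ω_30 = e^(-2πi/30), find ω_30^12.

ω_30^12 = e^(-2πi·12/30)
= cos(-2π·12/30) + i·sin(-2π·12/30)
= cos(-24π/30) + i·sin(-24π/30)

ω_30^12 = cos(-24π/30) + i·sin(-24π/30) = -0.8090-0.5878i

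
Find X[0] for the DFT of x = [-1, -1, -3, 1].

X[0] = Σ(n=0 to 3) x[n] · ω_4^0 = Σ x[n]
= (-1) + (-1) + (-3) + (1)

X[0] = -4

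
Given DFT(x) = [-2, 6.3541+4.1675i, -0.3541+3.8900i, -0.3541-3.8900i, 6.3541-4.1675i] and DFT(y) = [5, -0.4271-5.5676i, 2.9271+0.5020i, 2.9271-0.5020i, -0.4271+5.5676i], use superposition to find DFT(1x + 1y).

By linearity: DFT(1x + 1y) = 1·DFT(x) + 1·DFT(y)
= 1·[-2, 6.3541+4.1675i, -0.3541+3.8900i, -0.3541-3.8900i, 6.3541-4.1675i] + 1·[5, -0.4271-5.5676i, 2.9271+0.5020i, 2.9271-0.5020i, -0.4271+5.5676i]

Computing element-wise:
Z[0] = 1·(-2) + 1·(5) = 3
Z[1] = 1·(6.3541+4.1675i) + 1·(-0.4271-5.5676i) = 5.9270-1.4001i
Z[2] = 1·(-0.3541+3.8900i) + 1·(2.9271+0.5020i) = 2.5730+4.3920i
Z[3] = 1·(-0.3541-3.8900i) + 1·(2.9271-0.5020i) = 2.5730-4.3920i
Z[4] = 1·(6.3541-4.1675i) + 1·(-0.4271+5.5676i) = 5.9270+1.4001i

DFT(1x + 1y) = 1·X + 1·Y = [3, 5.9270-1.4001i, 2.5730+4.3920i, 2.5730-4.3920i, 5.9270+1.4001i]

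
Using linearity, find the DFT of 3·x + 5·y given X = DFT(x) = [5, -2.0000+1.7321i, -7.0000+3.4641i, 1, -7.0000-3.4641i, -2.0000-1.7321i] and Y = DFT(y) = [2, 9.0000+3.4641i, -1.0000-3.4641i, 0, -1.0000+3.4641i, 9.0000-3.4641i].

By linearity: DFT(3x + 5y) = 3·DFT(x) + 5·DFT(y)
= 3·[5, -2.0000+1.7321i, -7.0000+3.4641i, 1, -7.0000-3.4641i, -2.0000-1.7321i] + 5·[2, 9.0000+3.4641i, -1.0000-3.4641i, 0, -1.0000+3.4641i, 9.0000-3.4641i]

Computing element-wise:
Z[0] = 3·(5) + 5·(2) = 25
Z[1] = 3·(-2.0000+1.7321i) + 5·(9.0000+3.4641i) = 39.0000+22.5168i
Z[2] = 3·(-7.0000+3.4641i) + 5·(-1.0000-3.4641i) = -26.0000-6.9282i
Z[3] = 3·(1) + 5·(0) = 3
Z[4] = 3·(-7.0000-3.4641i) + 5·(-1.0000+3.4641i) = -26.0000+6.9282i
Z[5] = 3·(-2.0000-1.7321i) + 5·(9.0000-3.4641i) = 39.0000-22.5168i

DFT(3x + 5y) = 3·X + 5·Y = [25, 39.0000+22.5168i, -26.0000-6.9282i, 3, -26.0000+6.9282i, 39.0000-22.5168i]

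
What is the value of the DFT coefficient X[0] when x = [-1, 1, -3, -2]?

X[0] = Σ(n=0 to 3) x[n] · ω_4^0 = Σ x[n]
= (-1) + (1) + (-3) + (-2)

X[0] = -5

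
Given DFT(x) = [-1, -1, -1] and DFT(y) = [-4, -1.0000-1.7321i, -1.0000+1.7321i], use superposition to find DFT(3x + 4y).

By linearity: DFT(3x + 4y) = 3·DFT(x) + 4·DFT(y)
= 3·[-1, -1, -1] + 4·[-4, -1.0000-1.7321i, -1.0000+1.7321i]

Computing element-wise:
Z[0] = 3·(-1) + 4·(-4) = -19
Z[1] = 3·(-1) + 4·(-1.0000-1.7321i) = -7.0000-6.9284i
Z[2] = 3·(-1) + 4·(-1.0000+1.7321i) = -7.0000+6.9284i

DFT(3x + 4y) = 3·X + 4·Y = [-19, -7.0000-6.9284i, -7.0000+6.9284i]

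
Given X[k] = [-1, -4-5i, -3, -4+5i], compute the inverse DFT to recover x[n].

x[n] = (1/4) Σ(k=0 to 3) X[k] · e^(2πikn/4)

Computing each x[n]:
x[0] = -3
x[1] = 3
x[2] = 1
x[3] = -2

x = [-3, 3, 1, -2]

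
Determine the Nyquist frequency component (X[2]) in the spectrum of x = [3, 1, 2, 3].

X[2] = Σ(n=0 to 3) x[n] · ω_4^(2n) where ω_4 = e^(-2πi/4)
= (3)·ω_4^0 + (1)·ω_4^2 + (2)·ω_4^4 + (3)·ω_4^6

X[2] = 1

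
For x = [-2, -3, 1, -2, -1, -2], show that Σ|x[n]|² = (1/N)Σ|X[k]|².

Time domain:
Σ|x[n]|² = |-2|² + |-3|² + |1|² + |-2|² + |-1|² + |-2|² = 23.0000

Frequency domain:
(1/6)Σ|X[k]|² = (1/6)(|-9|² + |-2.5000-0.8660i|² + |-1.5000+2.5981i|² + |5|² + |-1.5000-2.5981i|² + |-2.5000+0.8660i|²) = (1/6)·138.0000 = 23.0000

Both sides agree, confirming Parseval's theorem.

Σ|x[n]|² = (1/N)Σ|X[k]|² = 23.0000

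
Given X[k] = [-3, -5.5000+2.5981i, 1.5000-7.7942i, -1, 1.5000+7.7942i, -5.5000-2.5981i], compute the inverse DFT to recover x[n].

x[n] = (1/6) Σ(k=0 to 5) X[k] · e^(2πikn/6)

Computing each x[n]:
x[0] = -2
x[1] = 0
x[2] = -3
x[3] = 2
x[4] = 3
x[5] = -3

x = [-2, 0, -3, 2, 3, -3]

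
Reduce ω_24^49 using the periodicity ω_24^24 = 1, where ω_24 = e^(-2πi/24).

Since ω_24^24 = 1, powers reduce modulo 24.
49 mod 24 = 1
So ω_24^49 = ω_24^1 = e^(-2πi·1/24)

ω_24^49 = ω_24^1 = 0.9659-0.2588i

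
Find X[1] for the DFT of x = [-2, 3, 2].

X[1] = Σ(n=0 to 2) x[n] · ω_3^(1n) where ω_3 = e^(-2πi/3)
= (-2)·ω_3^0 + (3)·ω_3^1 + (2)·ω_3^2

X[1] = -4.5000-0.8660i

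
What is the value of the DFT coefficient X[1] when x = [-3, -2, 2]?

X[1] = Σ(n=0 to 2) x[n] · ω_3^(1n) where ω_3 = e^(-2πi/3)
= (-3)·ω_3^0 + (-2)·ω_3^1 + (2)·ω_3^2

X[1] = -3.0000+3.4641i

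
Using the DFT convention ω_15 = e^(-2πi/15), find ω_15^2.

ω_15^2 = e^(-2πi·2/15)
= cos(-2π·2/15) + i·sin(-2π·2/15)
= cos(-4π/15) + i·sin(-4π/15)

ω_15^2 = cos(-4π/15) + i·sin(-4π/15) = 0.6691-0.7431i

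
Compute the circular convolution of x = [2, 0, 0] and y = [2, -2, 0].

(x ⊛ y)[n] = Σ(m=0 to 2) x[m] · y[(n-m) mod 3]

Computing each output sample:
(x ⊛ y)[0] = 4
(x ⊛ y)[1] = -4
(x ⊛ y)[2] = 0

x ⊛ y = [4, -4, 0]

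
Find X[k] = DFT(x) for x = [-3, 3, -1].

X[k] = Σ(n=0 to 2) x[n] · ω_3^(nk)
where ω_3 = e^(-2πi/3)

Computing each X[k]:
X[0] = -1
X[1] = -4.0000-3.4641i
X[2] = -4.0000+3.4641i

X = [-1, -4.0000-3.4641i, -4.0000+3.4641i]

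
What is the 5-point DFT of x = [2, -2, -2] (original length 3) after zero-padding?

Original 3-point DFT: [-2, 4, 4]
Zero-padded 5-point DFT provides frequency interpolation.

DFT_5([x, 0, ...]) = [-2, 3.0000+3.0777i, 3.0000-0.7265i, 3.0000+0.7265i, 3.0000-3.0777i]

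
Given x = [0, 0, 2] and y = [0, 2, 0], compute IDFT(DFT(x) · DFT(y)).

(x ⊛ y)[n] = Σ(m=0 to 2) x[m] · y[(n-m) mod 3]

Computing each output sample:
(x ⊛ y)[0] = 4
(x ⊛ y)[1] = 0
(x ⊛ y)[2] = 0

x ⊛ y = [4, 0, 0]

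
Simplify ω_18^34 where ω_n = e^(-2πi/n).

Since ω_18^18 = 1, powers reduce modulo 18.
34 mod 18 = 16
So ω_18^34 = ω_18^16 = e^(-2πi·16/18)

ω_18^34 = ω_18^16 = 0.7660+0.6428i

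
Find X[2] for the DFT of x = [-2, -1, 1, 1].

X[2] = Σ(n=0 to 3) x[n] · ω_4^(2n) where ω_4 = e^(-2πi/4)
= (-2)·ω_4^0 + (-1)·ω_4^2 + (1)·ω_4^4 + (1)·ω_4^6

X[2] = -1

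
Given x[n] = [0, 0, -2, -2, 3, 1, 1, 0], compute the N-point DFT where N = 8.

X[k] = Σ(n=0 to 7) x[n] · ω_8^(nk)
where ω_8 = e^(-2πi/8)

Computing each X[k]:
X[0] = 1
X[1] = -2.2929+5.1213i
X[2] = 4-3i
X[3] = -3.7071-0.8787i
X[4] = 3
X[5] = -3.7071+0.8787i
X[6] = 4+3i
X[7] = -2.2929-5.1213i

X = [1, -2.2929+5.1213i, 4-3i, -3.7071-0.8787i, 3, -3.7071+0.8787i, 4+3i, -2.2929-5.1213i]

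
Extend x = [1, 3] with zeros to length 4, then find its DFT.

Original 2-point DFT: [4, -2]
Zero-padded 4-point DFT provides frequency interpolation.

DFT_4([x, 0, ...]) = [4, 1-3i, -2, 1+3i]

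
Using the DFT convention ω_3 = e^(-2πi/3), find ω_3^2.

ω_3^2 = e^(-2πi·2/3)
= cos(-2π·2/3) + i·sin(-2π·2/3)
= cos(-4π/3) + i·sin(-4π/3)

ω_3^2 = cos(-4π/3) + i·sin(-4π/3) = -0.5000+0.8660i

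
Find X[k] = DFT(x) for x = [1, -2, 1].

X[k] = Σ(n=0 to 2) x[n] · ω_3^(nk)
where ω_3 = e^(-2πi/3)

Computing each X[k]:
X[0] = 0
X[1] = 1.5000+2.5981i
X[2] = 1.5000-2.5981i

X = [0, 1.5000+2.5981i, 1.5000-2.5981i]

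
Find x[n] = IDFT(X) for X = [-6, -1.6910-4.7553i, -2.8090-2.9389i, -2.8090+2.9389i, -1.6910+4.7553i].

x[n] = (1/5) Σ(k=0 to 4) X[k] · e^(2πikn/5)

Computing each x[n]:
x[0] = -3
x[1] = 2
x[2] = -1
x[3] = -1
x[4] = -3

x = [-3, 2, -1, -1, -3]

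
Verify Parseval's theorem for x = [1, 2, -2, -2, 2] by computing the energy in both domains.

Time domain:
Σ|x[n]|² = |1|² + |2|² + |-2|² + |-2|² + |2|² = 17.0000

Frequency domain:
(1/5)Σ|X[k]|² = (1/5)(|1|² + |5.4721|² + |-3.4721|² + |-3.4721|² + |5.4721|²) = (1/5)·85.0000 = 17.0000

Both sides agree, confirming Parseval's theorem.

Σ|x[n]|² = (1/N)Σ|X[k]|² = 17.0000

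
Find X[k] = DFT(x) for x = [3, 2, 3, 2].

X[k] = Σ(n=0 to 3) x[n] · ω_4^(nk)
where ω_4 = e^(-2πi/4)

Computing each X[k]:
X[0] = 10
X[1] = 0
X[2] = 2
X[3] = 0

X = [10, 0, 2, 0]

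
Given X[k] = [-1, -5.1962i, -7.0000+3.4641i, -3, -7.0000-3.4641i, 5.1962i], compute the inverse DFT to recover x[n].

x[n] = (1/6) Σ(k=0 to 5) X[k] · e^(2πikn/6)

Computing each x[n]:
x[0] = -3
x[1] = 2
x[2] = 3
x[3] = -2
x[4] = -2
x[5] = 1

x = [-3, 2, 3, -2, -2, 1]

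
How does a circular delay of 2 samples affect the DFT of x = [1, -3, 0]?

Time shift by 2: X_shifted[k] = ω_3^(2k) · X[k]
Shifted x = [-3, 0, 1]

DFT(x[n-2]) = [-2, -3.5000+0.8660i, -3.5000-0.8660i]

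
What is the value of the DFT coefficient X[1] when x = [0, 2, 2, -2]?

X[1] = Σ(n=0 to 3) x[n] · ω_4^(1n) where ω_4 = e^(-2πi/4)
= (0)·ω_4^0 + (2)·ω_4^1 + (2)·ω_4^2 + (-2)·ω_4^3

X[1] = -2-4i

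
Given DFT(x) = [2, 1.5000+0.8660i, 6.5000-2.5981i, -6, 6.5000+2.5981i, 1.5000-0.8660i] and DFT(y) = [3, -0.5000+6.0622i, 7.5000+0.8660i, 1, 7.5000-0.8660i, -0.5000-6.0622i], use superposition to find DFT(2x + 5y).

By linearity: DFT(2x + 5y) = 2·DFT(x) + 5·DFT(y)
= 2·[2, 1.5000+0.8660i, 6.5000-2.5981i, -6, 6.5000+2.5981i, 1.5000-0.8660i] + 5·[3, -0.5000+6.0622i, 7.5000+0.8660i, 1, 7.5000-0.8660i, -0.5000-6.0622i]

Computing element-wise:
Z[0] = 2·(2) + 5·(3) = 19
Z[1] = 2·(1.5000+0.8660i) + 5·(-0.5000+6.0622i) = 0.5000+32.0430i
Z[2] = 2·(6.5000-2.5981i) + 5·(7.5000+0.8660i) = 50.5000-0.8662i
Z[3] = 2·(-6) + 5·(1) = -7
Z[4] = 2·(6.5000+2.5981i) + 5·(7.5000-0.8660i) = 50.5000+0.8662i
Z[5] = 2·(1.5000-0.8660i) + 5·(-0.5000-6.0622i) = 0.5000-32.0430i

DFT(2x + 5y) = 2·X + 5·Y = [19, 0.5000+32.0430i, 50.5000-0.8662i, -7, 50.5000+0.8662i, 0.5000-32.0430i]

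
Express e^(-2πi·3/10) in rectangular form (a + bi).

ω_10^3 = e^(-2πi·3/10)
= cos(-2π·3/10) + i·sin(-2π·3/10)
= cos(-6π/10) + i·sin(-6π/10)

ω_10^3 = cos(-6π/10) + i·sin(-6π/10) = -0.3090-0.9511i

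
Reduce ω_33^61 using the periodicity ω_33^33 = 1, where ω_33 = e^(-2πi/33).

Since ω_33^33 = 1, powers reduce modulo 33.
61 mod 33 = 28
So ω_33^61 = ω_33^28 = e^(-2πi·28/33)

ω_33^61 = ω_33^28 = 0.5801+0.8146i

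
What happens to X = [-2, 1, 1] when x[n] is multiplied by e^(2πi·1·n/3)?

Modulation property: DFT(ω_3^(-1n)·x[n]) = X[(k-1) mod 3], so circularly shift X by 1 positions.

X[k-1] = [1, -2, 1]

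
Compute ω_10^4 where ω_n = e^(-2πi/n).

ω_10^4 = e^(-2πi·4/10)
= cos(-2π·4/10) + i·sin(-2π·4/10)
= cos(-8π/10) + i·sin(-8π/10)

ω_10^4 = cos(-8π/10) + i·sin(-8π/10) = -0.8090-0.5878i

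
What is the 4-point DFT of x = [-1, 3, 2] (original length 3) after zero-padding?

Original 3-point DFT: [4, -3.5000-0.8660i, -3.5000+0.8660i]
Zero-padded 4-point DFT provides frequency interpolation.

DFT_4([x, 0, ...]) = [4, -3-3i, -2, -3+3i]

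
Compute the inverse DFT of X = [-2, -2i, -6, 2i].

x[n] = (1/4) Σ(k=0 to 3) X[k] · e^(2πikn/4)

Computing each x[n]:
x[0] = -2
x[1] = 2
x[2] = -2
x[3] = 0

x = [-2, 2, -2, 0]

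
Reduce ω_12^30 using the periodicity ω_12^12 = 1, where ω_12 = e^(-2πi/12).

Since ω_12^12 = 1, powers reduce modulo 12.
30 mod 12 = 6
So ω_12^30 = ω_12^6 = e^(-2πi·6/12)

ω_12^30 = ω_12^6 = -1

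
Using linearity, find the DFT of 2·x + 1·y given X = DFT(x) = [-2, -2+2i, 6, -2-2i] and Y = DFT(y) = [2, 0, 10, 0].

By linearity: DFT(2x + 1y) = 2·DFT(x) + 1·DFT(y)
= 2·[-2, -2+2i, 6, -2-2i] + 1·[2, 0, 10, 0]

Computing element-wise:
Z[0] = 2·(-2) + 1·(2) = -2
Z[1] = 2·(-2+2i) + 1·(0) = -4+4i
Z[2] = 2·(6) + 1·(10) = 22
Z[3] = 2·(-2-2i) + 1·(0) = -4-4i

DFT(2x + 1y) = 2·X + 1·Y = [-2, -4+4i, 22, -4-4i]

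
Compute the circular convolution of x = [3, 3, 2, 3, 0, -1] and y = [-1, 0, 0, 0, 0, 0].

(x ⊛ y)[n] = Σ(m=0 to 5) x[m] · y[(n-m) mod 6]

Computing each output sample:
(x ⊛ y)[0] = -3
(x ⊛ y)[1] = -3
(x ⊛ y)[2] = -2
(x ⊛ y)[3] = -3
(x ⊛ y)[4] = 0
(x ⊛ y)[5] = 1

x ⊛ y = [-3, -3, -2, -3, 0, 1]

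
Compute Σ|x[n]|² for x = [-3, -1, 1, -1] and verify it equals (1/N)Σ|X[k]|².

Time domain:
Σ|x[n]|² = |-3|² + |-1|² + |1|² + |-1|² = 12.0000

Frequency domain:
(1/4)Σ|X[k]|² = (1/4)(|-4|² + |-4|² + |0|² + |-4|²) = (1/4)·48.0000 = 12.0000

Both sides agree, confirming Parseval's theorem.

Σ|x[n]|² = (1/N)Σ|X[k]|² = 12.0000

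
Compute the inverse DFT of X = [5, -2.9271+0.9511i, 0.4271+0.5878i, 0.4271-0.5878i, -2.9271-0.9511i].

x[n] = (1/5) Σ(k=0 to 4) X[k] · e^(2πikn/5)

Computing each x[n]:
x[0] = 0
x[1] = 0
x[2] = 2
x[3] = 2
x[4] = 1

x = [0, 0, 2, 2, 1]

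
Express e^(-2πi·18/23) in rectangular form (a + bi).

ω_23^18 = e^(-2πi·18/23)
= cos(-2π·18/23) + i·sin(-2π·18/23)
= cos(-36π/23) + i·sin(-36π/23)

ω_23^18 = cos(-36π/23) + i·sin(-36π/23) = 0.2035+0.9791i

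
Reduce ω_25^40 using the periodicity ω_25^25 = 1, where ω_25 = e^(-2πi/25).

Since ω_25^25 = 1, powers reduce modulo 25.
40 mod 25 = 15
So ω_25^40 = ω_25^15 = e^(-2πi·15/25)

ω_25^40 = ω_25^15 = -0.8090+0.5878i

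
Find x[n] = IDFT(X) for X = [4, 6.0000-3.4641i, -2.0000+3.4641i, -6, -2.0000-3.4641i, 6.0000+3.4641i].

x[n] = (1/6) Σ(k=0 to 5) X[k] · e^(2πikn/6)

Computing each x[n]:
x[0] = 1
x[1] = 3
x[2] = 1
x[3] = -1
x[4] = -3
x[5] = 3

x = [1, 3, 1, -1, -3, 3]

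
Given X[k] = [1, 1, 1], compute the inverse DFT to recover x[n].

x[n] = (1/3) Σ(k=0 to 2) X[k] · e^(2πikn/3)

Computing each x[n]:
x[0] = 1
x[1] = 0
x[2] = 0

x = [1, 0, 0]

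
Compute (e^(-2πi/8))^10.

Since ω_8^8 = 1, powers reduce modulo 8.
10 mod 8 = 2
So ω_8^10 = ω_8^2 = e^(-2πi·2/8)

ω_8^10 = ω_8^2 = -1i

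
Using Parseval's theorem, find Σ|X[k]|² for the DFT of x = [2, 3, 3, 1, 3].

Parseval: Σ|x[n]|² = (1/N)Σ|X[k]|², so Σ|X[k]|² = N·Σ|x[n]|² = 5·32.0000

Σ|X[k]|² = N·Σ|x[n]|² = 5·32.0000 = 160.0000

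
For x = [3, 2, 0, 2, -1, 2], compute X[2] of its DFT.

X[2] = Σ(n=0 to 5) x[n] · ω_6^(2n) where ω_6 = e^(-2πi/6)
= (3)·ω_6^0 + (2)·ω_6^2 + (0)·ω_6^4 + (2)·ω_6^6 + (-1)·ω_6^8 + (2)·ω_6^10

X[2] = 3.5000+0.8660i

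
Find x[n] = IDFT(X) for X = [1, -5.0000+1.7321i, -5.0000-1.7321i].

x[n] = (1/3) Σ(k=0 to 2) X[k] · e^(2πikn/3)

Computing each x[n]:
x[0] = -3
x[1] = 1
x[2] = 3

x = [-3, 1, 3]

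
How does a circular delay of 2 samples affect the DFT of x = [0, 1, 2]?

Time shift by 2: X_shifted[k] = ω_3^(2k) · X[k]
Shifted x = [1, 2, 0]

DFT(x[n-2]) = [3, -1.7321i, 1.7321i]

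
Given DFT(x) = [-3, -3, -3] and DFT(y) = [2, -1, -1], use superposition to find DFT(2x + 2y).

By linearity: DFT(2x + 2y) = 2·DFT(x) + 2·DFT(y)
= 2·[-3, -3, -3] + 2·[2, -1, -1]

Computing element-wise:
Z[0] = 2·(-3) + 2·(2) = -2
Z[1] = 2·(-3) + 2·(-1) = -8
Z[2] = 2·(-3) + 2·(-1) = -8

DFT(2x + 2y) = 2·X + 2·Y = [-2, -8, -8]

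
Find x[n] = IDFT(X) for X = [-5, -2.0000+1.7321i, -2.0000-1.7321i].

x[n] = (1/3) Σ(k=0 to 2) X[k] · e^(2πikn/3)

Computing each x[n]:
x[0] = -3
x[1] = -2
x[2] = 0

x = [-3, -2, 0]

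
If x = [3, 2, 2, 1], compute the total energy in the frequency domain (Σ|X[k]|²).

Parseval: Σ|x[n]|² = (1/N)Σ|X[k]|², so Σ|X[k]|² = N·Σ|x[n]|² = 4·18.0000

Σ|X[k]|² = N·Σ|x[n]|² = 4·18.0000 = 72.0000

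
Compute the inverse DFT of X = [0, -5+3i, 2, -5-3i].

x[n] = (1/4) Σ(k=0 to 3) X[k] · e^(2πikn/4)

Computing each x[n]:
x[0] = -2
x[1] = -2
x[2] = 3
x[3] = 1

x = [-2, -2, 3, 1]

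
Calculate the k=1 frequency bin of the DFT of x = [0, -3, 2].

X[1] = Σ(n=0 to 2) x[n] · ω_3^(1n) where ω_3 = e^(-2πi/3)
= (0)·ω_3^0 + (-3)·ω_3^1 + (2)·ω_3^2

X[1] = 0.5000+4.3301i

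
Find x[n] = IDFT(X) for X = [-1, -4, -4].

x[n] = (1/3) Σ(k=0 to 2) X[k] · e^(2πikn/3)

Computing each x[n]:
x[0] = -3
x[1] = 1
x[2] = 1

x = [-3, 1, 1]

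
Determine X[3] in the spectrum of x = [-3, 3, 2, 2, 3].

X[3] = Σ(n=0 to 4) x[n] · ω_5^(3n) where ω_5 = e^(-2πi/5)
= (-3)·ω_5^0 + (3)·ω_5^3 + (2)·ω_5^6 + (2)·ω_5^9 + (3)·ω_5^12

X[3] = -6.6180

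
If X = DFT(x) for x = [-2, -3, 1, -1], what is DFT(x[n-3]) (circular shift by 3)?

Time shift by 3: X_shifted[k] = ω_4^(3k) · X[k]
Shifted x = [-3, 1, -1, -2]

DFT(x[n-3]) = [-5, -2-3i, -3, -2+3i]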